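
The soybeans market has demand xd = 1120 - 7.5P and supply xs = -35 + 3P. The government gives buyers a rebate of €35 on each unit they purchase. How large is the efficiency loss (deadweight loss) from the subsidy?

Deadweight loss = €1312.5

Pre-subsidy: 1120 - 7.5P = -35 + 3P gives P* = 110, x* = 295.
With the rebate, buyers effectively pay Pb = Ps − 35, where Ps is the price sellers receive.
Demand in terms of Ps becomes xd = 1120 − 7.5(Ps − 35) = 1382.5 - 7.5Ps. Setting this equal to supply: 1382.5 - 7.5Ps = -35 + 3Ps, so Ps = 135.
Buyers pay Pb = 135 − 35 = 100; x' = -35 + 3·135 = 370.
The subsidy expands output by 370 − 295 = 75 past the efficient level; on those units the gap between marginal cost and willingness to pay runs from 0 up to 35.
DWL = ½ × 35 × 75 = 1312.5.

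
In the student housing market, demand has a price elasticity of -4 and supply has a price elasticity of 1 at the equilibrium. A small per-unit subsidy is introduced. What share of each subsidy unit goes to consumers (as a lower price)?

For a small subsidy around the equilibrium, the benefit split depends on the relative slopes, which at a point are proportional to the elasticities.
Buyer share = εs/(εs + |εd|) = 1/(1 + 4) = 0.2; seller share = |εd|/(εs + |εd|) = 0.8.

Consumer share = 0.2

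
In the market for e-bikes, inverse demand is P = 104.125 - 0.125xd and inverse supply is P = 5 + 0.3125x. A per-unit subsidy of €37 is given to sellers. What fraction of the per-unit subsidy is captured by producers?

Pre-subsidy: 104.125 - 0.125x = 5 + 0.3125x gives x* = 1586/7 and P* = 4245/56.
With the subsidy, sellers receive Ps = Pb + 37 for each unit, where Pb is the price buyers pay.
On the curves, Pb = 104.125 - 0.125x and Ps = 5 + 0.3125x; the wedge Ps − Pb = 37 gives 5 + 0.3125x − (104.125 - 0.125x) = 37, so x' = 2178/7.
Then Pb = 104.125 − 0.125·(2178/7) = 3653/56 and Ps = 5 + 0.3125·(2178/7) = 5725/56.
Buyers' price falls by P* − Pb = 4245/56 − 3653/56 = 74/7; sellers' price rises by Ps − P* = 5725/56 − 4245/56 = 185/7.
So producers capture (185/7)/37 = 5/7 of each unit of subsidy.

Producer share = 5/7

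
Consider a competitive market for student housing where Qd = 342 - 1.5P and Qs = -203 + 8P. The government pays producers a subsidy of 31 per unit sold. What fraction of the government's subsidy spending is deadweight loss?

DWL / government spending = 124/1869

Pre-subsidy: 342 - 1.5P = -203 + 8P gives P* = 1090/19, Q* = 4863/19.
With the subsidy, sellers receive Ps = Pb + 31 for each unit, where Pb is the price buyers pay.
Supply in terms of Pb becomes Qs = -203 + 8(Pb + 31) = 45 + 8Pb. Setting this equal to demand: 342 - 1.5Pb = 45 + 8Pb, so Pb = 594/19.
Sellers receive Ps = 594/19 + 31 = 1183/19; Q' = 342 − 1.5·(594/19) = 5607/19.
ΔCS = ½(4863/19 + 5607/19)(1090/19 − 594/19) = 2596560/361; ΔPS = ½(4863/19 + 5607/19)(1183/19 − 1090/19) = 486855/361.
Government spending = 31 × 5607/19 = 173817/19.
DWL = ½ × 31 × (5607/19 − 4863/19) = 11532/19; fraction = (11532/19) / (173817/19) = 124/1869.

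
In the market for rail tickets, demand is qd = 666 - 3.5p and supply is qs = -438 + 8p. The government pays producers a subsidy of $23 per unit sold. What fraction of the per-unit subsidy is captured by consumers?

Pre-subsidy: 666 - 3.5p = -438 + 8p gives p* = 96, q* = 330.
With the subsidy, sellers receive ps = pb + 23 for each unit, where pb is the price buyers pay.
Supply in terms of pb becomes qs = -438 + 8(pb + 23) = -254 + 8pb. Setting this equal to demand: 666 - 3.5pb = -254 + 8pb, so pb = 80.
Sellers receive ps = 80 + 23 = 103; q' = 666 − 3.5·80 = 386.
Buyers' price falls by p* − pb = 96 − 80 = 16; sellers' price rises by ps − p* = 103 − 96 = 7.
So consumers capture 16/23 = 16/23 of each unit of subsidy.

Consumer share = 16/23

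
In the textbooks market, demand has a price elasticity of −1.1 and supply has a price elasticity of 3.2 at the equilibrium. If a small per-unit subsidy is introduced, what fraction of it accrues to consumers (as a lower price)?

Consumer share = 32/43

For a small subsidy around the equilibrium, the benefit split depends on the relative slopes, which at a point are proportional to the elasticities.
Buyer share = εs/(εs + |εd|) = 3.2/(3.2 + 1.1) = 32/43; seller share = |εd|/(εs + |εd|) = 11/43.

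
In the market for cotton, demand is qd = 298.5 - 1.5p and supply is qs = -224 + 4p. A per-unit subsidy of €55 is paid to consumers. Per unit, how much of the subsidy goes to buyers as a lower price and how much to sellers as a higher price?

Buyers gain €40 per unit; sellers gain €15 per unit

Pre-subsidy: 298.5 - 1.5p = -224 + 4p gives p* = 95, q* = 156.
With the rebate, buyers effectively pay pb = ps − 55, where ps is the price sellers receive.
Demand in terms of ps becomes qd = 298.5 − 1.5(ps − 55) = 381 - 1.5ps. Setting this equal to supply: 381 - 1.5ps = -224 + 4ps, so ps = 110.
Buyers pay pb = 110 − 55 = 55; q' = -224 + 4·110 = 216.
Buyers' price falls by p* − pb = 95 − 55 = 40; sellers' price rises by ps − p* = 110 − 95 = 15.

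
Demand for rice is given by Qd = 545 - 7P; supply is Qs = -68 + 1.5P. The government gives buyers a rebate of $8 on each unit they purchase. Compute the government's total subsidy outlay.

Pre-subsidy: 545 - 7P = -68 + 1.5P gives P* = 1226/17, Q* = 683/17.
With the rebate, buyers effectively pay Pb = Ps − 8, where Ps is the price sellers receive.
Demand in terms of Ps becomes Qd = 545 − 7(Ps − 8) = 601 - 7Ps. Setting this equal to supply: 601 - 7Ps = -68 + 1.5Ps, so Ps = 1338/17.
Buyers pay Pb = 1338/17 − 8 = 1202/17; Q' = -68 + 1.5·(1338/17) = 851/17.
Government outlay = subsidy × quantity = 8 × 851/17 = 6808/17.

Government cost = 6808/17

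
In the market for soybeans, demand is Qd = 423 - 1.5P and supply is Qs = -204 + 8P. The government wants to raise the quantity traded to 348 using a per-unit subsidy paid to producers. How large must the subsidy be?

Required subsidy s = 19 per unit

At Q = 348, invert demand for the buyer price: Pb = (423 − 348)/1.5 = 50; invert supply for the seller price: Ps = (348 − (-204))/8 = 69.
The subsidy must fill the gap: s = Ps − Pb = 69 − 50 = 19.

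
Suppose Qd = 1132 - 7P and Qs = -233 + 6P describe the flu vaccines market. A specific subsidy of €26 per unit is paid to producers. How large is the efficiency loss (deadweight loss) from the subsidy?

Pre-subsidy: 1132 - 7P = -233 + 6P gives P* = 105, Q* = 397.
With the subsidy, sellers receive Ps = Pb + 26 for each unit, where Pb is the price buyers pay.
Supply in terms of Pb becomes Qs = -233 + 6(Pb + 26) = -77 + 6Pb. Setting this equal to demand: 1132 - 7Pb = -77 + 6Pb, so Pb = 93.
Sellers receive Ps = 93 + 26 = 119; Q' = 1132 − 7·93 = 481.
The subsidy expands output by 481 − 397 = 84 past the efficient level; on those units the gap between marginal cost and willingness to pay runs from 0 up to 26.
DWL = ½ × 26 × 84 = 1092.

Deadweight loss = €1092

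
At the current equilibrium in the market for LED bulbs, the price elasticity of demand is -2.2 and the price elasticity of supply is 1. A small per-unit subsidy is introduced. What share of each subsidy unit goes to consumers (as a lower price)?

Consumer share = 0.3125

For a small subsidy around the equilibrium, the benefit split depends on the relative slopes, which at a point are proportional to the elasticities.
Buyer share = εs/(εs + |εd|) = 1/(1 + 2.2) = 0.3125; seller share = |εd|/(εs + |εd|) = 0.6875.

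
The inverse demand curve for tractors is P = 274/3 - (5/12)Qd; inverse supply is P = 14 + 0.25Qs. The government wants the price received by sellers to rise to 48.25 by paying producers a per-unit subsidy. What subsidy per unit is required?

At a seller price of 48.25, quantity supplied is -56 + 4·48.25 = 137.
Buyers absorb 137 only when they pay Pb = 274/3 − (5/12)·137 = 34.25.
s = Ps − Pb = 48.25 − 34.25 = 14.

Required subsidy s = 14 per unit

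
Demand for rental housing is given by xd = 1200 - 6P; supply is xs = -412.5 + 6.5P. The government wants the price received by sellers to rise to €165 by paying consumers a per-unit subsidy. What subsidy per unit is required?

At a seller price of 165, quantity supplied is -412.5 + 6.5·165 = 660.
Buyers absorb 660 only when they pay Pb with 1200 − 6·Pb = 660, i.e. Pb = 90.
s = Ps − Pb = 165 − 90 = 75.

Required subsidy s = €75 per unit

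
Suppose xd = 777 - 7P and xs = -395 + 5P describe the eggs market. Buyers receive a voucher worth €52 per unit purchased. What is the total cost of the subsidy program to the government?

Government cost = €12740

Pre-subsidy: 777 - 7P = -395 + 5P gives P* = 293/3, x* = 280/3.
With the rebate, buyers effectively pay Pb = Ps − 52, where Ps is the price sellers receive.
Demand in terms of Ps becomes xd = 777 − 7(Ps − 52) = 1141 - 7Ps. Setting this equal to supply: 1141 - 7Ps = -395 + 5Ps, so Ps = 128.
Buyers pay Pb = 128 − 52 = 76; x' = -395 + 5·128 = 245.
Government outlay = subsidy × quantity = 52 × 245 = 12740.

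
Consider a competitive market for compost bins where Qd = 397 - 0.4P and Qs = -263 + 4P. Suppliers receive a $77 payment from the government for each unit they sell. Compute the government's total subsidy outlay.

Pre-subsidy: 397 - 0.4P = -263 + 4P gives P* = 150, Q* = 337.
With the subsidy, sellers receive Ps = Pb + 77 for each unit, where Pb is the price buyers pay.
Supply in terms of Pb becomes Qs = -263 + 4(Pb + 77) = 45 + 4Pb. Setting this equal to demand: 397 - 0.4Pb = 45 + 4Pb, so Pb = 80.
Sellers receive Ps = 80 + 77 = 157; Q' = 397 − 0.4·80 = 365.
Government outlay = subsidy × quantity = 77 × 365 = 28105.

Government cost = $28105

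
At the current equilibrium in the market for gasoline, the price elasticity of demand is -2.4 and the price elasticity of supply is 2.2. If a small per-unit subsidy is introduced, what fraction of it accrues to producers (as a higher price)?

For a small subsidy around the equilibrium, the benefit split depends on the relative slopes, which at a point are proportional to the elasticities.
Buyer share = εs/(εs + |εd|) = 2.2/(2.2 + 2.4) = 11/23; seller share = |εd|/(εs + |εd|) = 12/23.
So producers capture 12/23 of the subsidy.

Producer share = 12/23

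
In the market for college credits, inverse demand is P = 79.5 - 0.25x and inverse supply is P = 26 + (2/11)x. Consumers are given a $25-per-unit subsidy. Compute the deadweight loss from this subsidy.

Pre-subsidy: 79.5 - 0.25x = 26 + (2/11)x gives x* = 2354/19 and P* = 922/19.
With the rebate, buyers effectively pay Pb = Ps − 25, where Ps is the price sellers receive.
On the curves, Pb = 79.5 - 0.25x and Ps = 26 + (2/11)x; the wedge Ps − Pb = 25 gives 26 + (2/11)x − (79.5 - 0.25x) = 25, so x' = 3454/19.
Then Pb = 79.5 − 0.25·(3454/19) = 647/19 and Ps = 26 + (2/11)·(3454/19) = 1122/19.
The subsidy expands output by 3454/19 − 2354/19 = 1100/19 past the efficient level; on those units the gap between marginal cost and willingness to pay runs from 0 up to 25.
DWL = ½ × 25 × 1100/19 = 13750/19.

Deadweight loss = 13750/19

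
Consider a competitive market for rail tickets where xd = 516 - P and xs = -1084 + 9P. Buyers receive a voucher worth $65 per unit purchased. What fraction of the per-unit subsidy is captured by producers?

Pre-subsidy: 516 - P = -1084 + 9P gives P* = 160, x* = 356.
With the rebate, buyers effectively pay Pb = Ps − 65, where Ps is the price sellers receive.
Demand in terms of Ps becomes xd = 516 − 1(Ps − 65) = 581 - Ps. Setting this equal to supply: 581 - Ps = -1084 + 9Ps, so Ps = 166.5.
Buyers pay Pb = 166.5 − 65 = 101.5; x' = -1084 + 9·166.5 = 414.5.
Buyers' price falls by P* − Pb = 160 − 101.5 = 58.5; sellers' price rises by Ps − P* = 166.5 − 160 = 6.5.
So producers capture 6.5/65 = 0.1 of each unit of subsidy.

Producer share = 0.1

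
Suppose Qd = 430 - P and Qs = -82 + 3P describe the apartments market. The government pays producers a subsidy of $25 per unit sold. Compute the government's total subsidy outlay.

Pre-subsidy: 430 - P = -82 + 3P gives P* = 128, Q* = 302.
With the subsidy, sellers receive Ps = Pb + 25 for each unit, where Pb is the price buyers pay.
Supply in terms of Pb becomes Qs = -82 + 3(Pb + 25) = -7 + 3Pb. Setting this equal to demand: 430 - Pb = -7 + 3Pb, so Pb = 109.25.
Sellers receive Ps = 109.25 + 25 = 134.25; Q' = 430 − 1·109.25 = 320.75.
Government outlay = subsidy × quantity = 25 × 320.75 = 8018.75.

Government cost = $8018.75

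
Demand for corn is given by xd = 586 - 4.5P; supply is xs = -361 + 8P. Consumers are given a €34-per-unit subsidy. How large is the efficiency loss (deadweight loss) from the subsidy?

Deadweight loss = €1664.64

Pre-subsidy: 586 - 4.5P = -361 + 8P gives P* = 75.76, x* = 245.08.
With the rebate, buyers effectively pay Pb = Ps − 34, where Ps is the price sellers receive.
Demand in terms of Ps becomes xd = 586 − 4.5(Ps − 34) = 739 - 4.5Ps. Setting this equal to supply: 739 - 4.5Ps = -361 + 8Ps, so Ps = 88.
Buyers pay Pb = 88 − 34 = 54; x' = -361 + 8·88 = 343.
The subsidy expands output by 343 − 245.08 = 97.92 past the efficient level; on those units the gap between marginal cost and willingness to pay runs from 0 up to 34.
DWL = ½ × 34 × 97.92 = 1664.64.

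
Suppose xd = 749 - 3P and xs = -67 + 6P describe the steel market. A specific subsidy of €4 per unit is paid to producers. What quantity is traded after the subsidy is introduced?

Pre-subsidy: 749 - 3P = -67 + 6P gives P* = 272/3, x* = 477.
With the subsidy, sellers receive Ps = Pb + 4 for each unit, where Pb is the price buyers pay.
Supply in terms of Pb becomes xs = -67 + 6(Pb + 4) = -43 + 6Pb. Setting this equal to demand: 749 - 3Pb = -43 + 6Pb, so Pb = 88.
Sellers receive Ps = 88 + 4 = 92; x' = 749 − 3·88 = 485.

x' = 485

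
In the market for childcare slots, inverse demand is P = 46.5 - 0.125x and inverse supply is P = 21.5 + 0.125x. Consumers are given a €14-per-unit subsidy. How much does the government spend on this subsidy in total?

Government cost = €2184

Pre-subsidy: 46.5 - 0.125x = 21.5 + 0.125x gives x* = 100 and P* = 34.
With the rebate, buyers effectively pay Pb = Ps − 14, where Ps is the price sellers receive.
On the curves, Pb = 46.5 - 0.125x and Ps = 21.5 + 0.125x; the wedge Ps − Pb = 14 gives 21.5 + 0.125x − (46.5 - 0.125x) = 14, so x' = 156.
Then Pb = 46.5 − 0.125·156 = 27 and Ps = 21.5 + 0.125·156 = 41.
Government outlay = subsidy × quantity = 14 × 156 = 2184.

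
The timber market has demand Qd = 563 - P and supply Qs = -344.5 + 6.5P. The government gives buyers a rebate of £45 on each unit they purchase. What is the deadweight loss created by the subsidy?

Pre-subsidy: 563 - P = -344.5 + 6.5P gives P* = 121, Q* = 442.
With the rebate, buyers effectively pay Pb = Ps − 45, where Ps is the price sellers receive.
Demand in terms of Ps becomes Qd = 563 − 1(Ps − 45) = 608 - Ps. Setting this equal to supply: 608 - Ps = -344.5 + 6.5Ps, so Ps = 127.
Buyers pay Pb = 127 − 45 = 82; Q' = -344.5 + 6.5·127 = 481.
The subsidy expands output by 481 − 442 = 39 past the efficient level; on those units the gap between marginal cost and willingness to pay runs from 0 up to 45.
DWL = ½ × 45 × 39 = 877.5.

Deadweight loss = £877.5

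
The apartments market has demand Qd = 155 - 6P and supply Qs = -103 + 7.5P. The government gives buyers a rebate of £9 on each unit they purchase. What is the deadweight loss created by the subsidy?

Deadweight loss = £135

Pre-subsidy: 155 - 6P = -103 + 7.5P gives P* = 172/9, Q* = 121/3.
With the rebate, buyers effectively pay Pb = Ps − 9, where Ps is the price sellers receive.
Demand in terms of Ps becomes Qd = 155 − 6(Ps − 9) = 209 - 6Ps. Setting this equal to supply: 209 - 6Ps = -103 + 7.5Ps, so Ps = 208/9.
Buyers pay Pb = 208/9 − 9 = 127/9; Q' = -103 + 7.5·(208/9) = 211/3.
The subsidy expands output by 211/3 − 121/3 = 30 past the efficient level; on those units the gap between marginal cost and willingness to pay runs from 0 up to 9.
DWL = ½ × 9 × 30 = 135.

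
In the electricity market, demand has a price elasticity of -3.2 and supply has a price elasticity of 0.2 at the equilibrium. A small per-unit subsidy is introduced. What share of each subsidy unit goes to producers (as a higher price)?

Producer share = 16/17

For a small subsidy around the equilibrium, the benefit split depends on the relative slopes, which at a point are proportional to the elasticities.
Buyer share = εs/(εs + |εd|) = 0.2/(0.2 + 3.2) = 1/17; seller share = |εd|/(εs + |εd|) = 16/17.
So producers capture 16/17 of the subsidy.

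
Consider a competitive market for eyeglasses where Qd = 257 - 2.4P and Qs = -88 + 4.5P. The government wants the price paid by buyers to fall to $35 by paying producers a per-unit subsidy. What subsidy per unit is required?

At a buyer price of 35, quantity demanded is 257 − 2.4·35 = 173.
Sellers supply 173 only when they receive Ps with -88 + 4.5·Ps = 173, i.e. Ps = 58.
s = Ps − Pb = 58 − 35 = 23.

Required subsidy s = $23 per unit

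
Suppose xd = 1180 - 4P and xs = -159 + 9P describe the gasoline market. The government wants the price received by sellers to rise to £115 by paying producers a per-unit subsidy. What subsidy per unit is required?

At a seller price of 115, quantity supplied is -159 + 9·115 = 876.
Buyers absorb 876 only when they pay Pb with 1180 − 4·Pb = 876, i.e. Pb = 76.
s = Ps − Pb = 115 − 76 = 39.

Required subsidy s = £39 per unit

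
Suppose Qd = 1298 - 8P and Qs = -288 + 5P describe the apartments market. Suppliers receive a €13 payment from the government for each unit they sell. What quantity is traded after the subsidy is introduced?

Pre-subsidy: 1298 - 8P = -288 + 5P gives P* = 122, Q* = 322.
With the subsidy, sellers receive Ps = Pb + 13 for each unit, where Pb is the price buyers pay.
Supply in terms of Pb becomes Qs = -288 + 5(Pb + 13) = -223 + 5Pb. Setting this equal to demand: 1298 - 8Pb = -223 + 5Pb, so Pb = 117.
Sellers receive Ps = 117 + 13 = 130; Q' = 1298 − 8·117 = 362.

Q' = 362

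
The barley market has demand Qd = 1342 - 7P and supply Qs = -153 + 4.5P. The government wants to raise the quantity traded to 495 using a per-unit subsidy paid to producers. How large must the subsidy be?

At Q = 495, invert demand for the buyer price: Pb = (1342 − 495)/7 = 121; invert supply for the seller price: Ps = (495 − (-153))/4.5 = 144.
The subsidy must fill the gap: s = Ps − Pb = 144 − 121 = 23.

Required subsidy s = 23 per unit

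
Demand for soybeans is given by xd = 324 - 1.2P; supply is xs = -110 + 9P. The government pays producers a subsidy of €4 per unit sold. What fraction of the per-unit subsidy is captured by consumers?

Pre-subsidy: 324 - 1.2P = -110 + 9P gives P* = 2170/51, x* = 4640/17.
With the subsidy, sellers receive Ps = Pb + 4 for each unit, where Pb is the price buyers pay.
Supply in terms of Pb becomes xs = -110 + 9(Pb + 4) = -74 + 9Pb. Setting this equal to demand: 324 - 1.2Pb = -74 + 9Pb, so Pb = 1990/51.
Sellers receive Ps = 1990/51 + 4 = 2194/51; x' = 324 − 1.2·(1990/51) = 4712/17.
Buyers' price falls by P* − Pb = 2170/51 − 1990/51 = 60/17; sellers' price rises by Ps − P* = 2194/51 − 2170/51 = 8/17.
So consumers capture (60/17)/4 = 15/17 of each unit of subsidy.

Consumer share = 15/17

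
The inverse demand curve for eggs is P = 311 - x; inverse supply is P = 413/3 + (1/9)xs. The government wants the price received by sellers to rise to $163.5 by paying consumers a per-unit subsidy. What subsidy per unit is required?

Required subsidy s = $85 per unit

At a seller price of 163.5, quantity supplied is -1239 + 9·163.5 = 232.5.
Buyers absorb 232.5 only when they pay Pb = 311 − 1·232.5 = 78.5.
s = Ps − Pb = 163.5 − 78.5 = 85.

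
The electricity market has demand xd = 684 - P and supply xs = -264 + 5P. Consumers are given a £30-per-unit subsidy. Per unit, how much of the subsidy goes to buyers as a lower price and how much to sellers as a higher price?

Pre-subsidy: 684 - P = -264 + 5P gives P* = 158, x* = 526.
With the rebate, buyers effectively pay Pb = Ps − 30, where Ps is the price sellers receive.
Demand in terms of Ps becomes xd = 684 − 1(Ps − 30) = 714 - Ps. Setting this equal to supply: 714 - Ps = -264 + 5Ps, so Ps = 163.
Buyers pay Pb = 163 − 30 = 133; x' = -264 + 5·163 = 551.
Buyers' price falls by P* − Pb = 158 − 133 = 25; sellers' price rises by Ps − P* = 163 − 158 = 5.

Buyers gain £25 per unit; sellers gain £5 per unit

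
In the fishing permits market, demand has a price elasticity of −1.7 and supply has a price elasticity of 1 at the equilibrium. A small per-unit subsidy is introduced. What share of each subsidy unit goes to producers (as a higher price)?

Producer share = 17/27

For a small subsidy around the equilibrium, the benefit split depends on the relative slopes, which at a point are proportional to the elasticities.
Buyer share = εs/(εs + |εd|) = 1/(1 + 1.7) = 10/27; seller share = |εd|/(εs + |εd|) = 17/27.
So producers capture 17/27 of the subsidy.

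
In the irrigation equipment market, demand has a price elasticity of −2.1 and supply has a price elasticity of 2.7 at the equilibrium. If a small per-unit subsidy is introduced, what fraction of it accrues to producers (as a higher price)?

For a small subsidy around the equilibrium, the benefit split depends on the relative slopes, which at a point are proportional to the elasticities.
Buyer share = εs/(εs + |εd|) = 2.7/(2.7 + 2.1) = 0.5625; seller share = |εd|/(εs + |εd|) = 0.4375.
So producers capture 0.4375 of the subsidy.

Producer share = 0.4375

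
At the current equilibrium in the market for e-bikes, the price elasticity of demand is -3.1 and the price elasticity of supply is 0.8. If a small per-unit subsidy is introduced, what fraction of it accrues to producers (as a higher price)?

Producer share = 31/39

For a small subsidy around the equilibrium, the benefit split depends on the relative slopes, which at a point are proportional to the elasticities.
Buyer share = εs/(εs + |εd|) = 0.8/(0.8 + 3.1) = 8/39; seller share = |εd|/(εs + |εd|) = 31/39.
So producers capture 31/39 of the subsidy.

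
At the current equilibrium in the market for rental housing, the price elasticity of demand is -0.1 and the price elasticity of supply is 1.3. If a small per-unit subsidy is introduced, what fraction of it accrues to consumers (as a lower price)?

For a small subsidy around the equilibrium, the benefit split depends on the relative slopes, which at a point are proportional to the elasticities.
Buyer share = εs/(εs + |εd|) = 1.3/(1.3 + 0.1) = 13/14; seller share = |εd|/(εs + |εd|) = 1/14.

Consumer share = 13/14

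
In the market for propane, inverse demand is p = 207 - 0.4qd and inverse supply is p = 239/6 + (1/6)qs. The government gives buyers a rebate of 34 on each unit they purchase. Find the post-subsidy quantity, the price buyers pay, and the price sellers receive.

Pre-subsidy: 207 - 0.4q = 239/6 + (1/6)q gives q* = 295 and p* = 89.
With the rebate, buyers effectively pay pb = ps − 34, where ps is the price sellers receive.
On the curves, pb = 207 - 0.4q and ps = 239/6 + (1/6)q; the wedge ps − pb = 34 gives 239/6 + (1/6)q − (207 - 0.4q) = 34, so q' = 355.
Then pb = 207 − 0.4·355 = 65 and ps = 239/6 + (1/6)·355 = 99.

q' = 355; buyers pay 65; sellers receive 99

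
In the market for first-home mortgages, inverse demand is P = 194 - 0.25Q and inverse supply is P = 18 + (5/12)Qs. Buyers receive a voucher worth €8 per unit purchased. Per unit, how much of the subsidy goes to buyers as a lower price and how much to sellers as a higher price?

Buyers gain €3 per unit; sellers gain €5 per unit

Pre-subsidy: 194 - 0.25Q = 18 + (5/12)Q gives Q* = 264 and P* = 128.
With the rebate, buyers effectively pay Pb = Ps − 8, where Ps is the price sellers receive.
On the curves, Pb = 194 - 0.25Q and Ps = 18 + (5/12)Q; the wedge Ps − Pb = 8 gives 18 + (5/12)Q − (194 - 0.25Q) = 8, so Q' = 276.
Then Pb = 194 − 0.25·276 = 125 and Ps = 18 + (5/12)·276 = 133.
Buyers' price falls by P* − Pb = 128 − 125 = 3; sellers' price rises by Ps − P* = 133 − 128 = 5.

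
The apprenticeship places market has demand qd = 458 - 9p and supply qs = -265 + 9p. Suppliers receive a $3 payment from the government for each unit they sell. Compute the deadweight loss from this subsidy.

Pre-subsidy: 458 - 9p = -265 + 9p gives p* = 241/6, q* = 96.5.
With the subsidy, sellers receive ps = pb + 3 for each unit, where pb is the price buyers pay.
Supply in terms of pb becomes qs = -265 + 9(pb + 3) = -238 + 9pb. Setting this equal to demand: 458 - 9pb = -238 + 9pb, so pb = 116/3.
Sellers receive ps = 116/3 + 3 = 125/3; q' = 458 − 9·(116/3) = 110.
The subsidy expands output by 110 − 96.5 = 13.5 past the efficient level; on those units the gap between marginal cost and willingness to pay runs from 0 up to 3.
DWL = ½ × 3 × 13.5 = 20.25.

Deadweight loss = $20.25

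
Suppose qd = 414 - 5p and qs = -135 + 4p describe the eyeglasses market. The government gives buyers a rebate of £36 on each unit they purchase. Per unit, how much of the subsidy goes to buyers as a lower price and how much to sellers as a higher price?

Buyers gain £16 per unit; sellers gain £20 per unit

Pre-subsidy: 414 - 5p = -135 + 4p gives p* = 61, q* = 109.
With the rebate, buyers effectively pay pb = ps − 36, where ps is the price sellers receive.
Demand in terms of ps becomes qd = 414 − 5(ps − 36) = 594 - 5ps. Setting this equal to supply: 594 - 5ps = -135 + 4ps, so ps = 81.
Buyers pay pb = 81 − 36 = 45; q' = -135 + 4·81 = 189.
Buyers' price falls by p* − pb = 61 − 45 = 16; sellers' price rises by ps − p* = 81 − 61 = 20.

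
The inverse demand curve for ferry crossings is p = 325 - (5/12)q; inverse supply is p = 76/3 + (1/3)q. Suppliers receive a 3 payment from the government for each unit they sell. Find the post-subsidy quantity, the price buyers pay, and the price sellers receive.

Pre-subsidy: 325 - (5/12)q = 76/3 + (1/3)q gives q* = 3596/9 and p* = 4280/27.
With the subsidy, sellers receive ps = pb + 3 for each unit, where pb is the price buyers pay.
On the curves, pb = 325 - (5/12)q and ps = 76/3 + (1/3)q; the wedge ps − pb = 3 gives 76/3 + (1/3)q − (325 - (5/12)q) = 3, so q' = 3632/9.
Then pb = 325 − (5/12)·(3632/9) = 4235/27 and ps = 76/3 + (1/3)·(3632/9) = 4316/27.

q' = 3632/9; buyers pay 4235/27; sellers receive 4316/27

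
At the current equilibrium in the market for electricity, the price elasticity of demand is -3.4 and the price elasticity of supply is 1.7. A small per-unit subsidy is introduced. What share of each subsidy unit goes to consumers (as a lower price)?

Consumer share = 1/3

For a small subsidy around the equilibrium, the benefit split depends on the relative slopes, which at a point are proportional to the elasticities.
Buyer share = εs/(εs + |εd|) = 1.7/(1.7 + 3.4) = 1/3; seller share = |εd|/(εs + |εd|) = 2/3.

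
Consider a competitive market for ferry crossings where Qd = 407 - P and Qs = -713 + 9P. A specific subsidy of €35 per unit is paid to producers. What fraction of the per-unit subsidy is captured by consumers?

Pre-subsidy: 407 - P = -713 + 9P gives P* = 112, Q* = 295.
With the subsidy, sellers receive Ps = Pb + 35 for each unit, where Pb is the price buyers pay.
Supply in terms of Pb becomes Qs = -713 + 9(Pb + 35) = -398 + 9Pb. Setting this equal to demand: 407 - Pb = -398 + 9Pb, so Pb = 80.5.
Sellers receive Ps = 80.5 + 35 = 115.5; Q' = 407 − 1·80.5 = 326.5.
Buyers' price falls by P* − Pb = 112 − 80.5 = 31.5; sellers' price rises by Ps − P* = 115.5 − 112 = 3.5.
So consumers capture 31.5/35 = 0.9 of each unit of subsidy.

Consumer share = 0.9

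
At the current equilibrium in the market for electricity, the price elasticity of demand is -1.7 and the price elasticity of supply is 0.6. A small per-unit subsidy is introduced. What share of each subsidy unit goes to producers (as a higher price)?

For a small subsidy around the equilibrium, the benefit split depends on the relative slopes, which at a point are proportional to the elasticities.
Buyer share = εs/(εs + |εd|) = 0.6/(0.6 + 1.7) = 6/23; seller share = |εd|/(εs + |εd|) = 17/23.
So producers capture 17/23 of the subsidy.

Producer share = 17/23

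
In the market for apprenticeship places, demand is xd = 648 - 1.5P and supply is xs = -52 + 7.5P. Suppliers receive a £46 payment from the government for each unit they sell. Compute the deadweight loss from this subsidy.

Pre-subsidy: 648 - 1.5P = -52 + 7.5P gives P* = 700/9, x* = 1594/3.
With the subsidy, sellers receive Ps = Pb + 46 for each unit, where Pb is the price buyers pay.
Supply in terms of Pb becomes xs = -52 + 7.5(Pb + 46) = 293 + 7.5Pb. Setting this equal to demand: 648 - 1.5Pb = 293 + 7.5Pb, so Pb = 355/9.
Sellers receive Ps = 355/9 + 46 = 769/9; x' = 648 − 1.5·(355/9) = 3533/6.
The subsidy expands output by 3533/6 − 1594/3 = 57.5 past the efficient level; on those units the gap between marginal cost and willingness to pay runs from 0 up to 46.
DWL = ½ × 46 × 57.5 = 1322.5.

Deadweight loss = £1322.5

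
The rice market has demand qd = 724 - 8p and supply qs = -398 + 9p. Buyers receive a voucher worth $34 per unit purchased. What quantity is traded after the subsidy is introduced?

Pre-subsidy: 724 - 8p = -398 + 9p gives p* = 66, q* = 196.
With the rebate, buyers effectively pay pb = ps − 34, where ps is the price sellers receive.
Demand in terms of ps becomes qd = 724 − 8(ps − 34) = 996 - 8ps. Setting this equal to supply: 996 - 8ps = -398 + 9ps, so ps = 82.
Buyers pay pb = 82 − 34 = 48; q' = -398 + 9·82 = 340.

q' = 340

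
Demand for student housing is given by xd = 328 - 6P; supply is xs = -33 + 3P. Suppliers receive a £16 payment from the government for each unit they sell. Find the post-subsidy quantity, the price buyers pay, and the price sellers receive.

x' = 358/3; buyers pay 313/9; sellers receive 457/9

Pre-subsidy: 328 - 6P = -33 + 3P gives P* = 361/9, x* = 262/3.
With the subsidy, sellers receive Ps = Pb + 16 for each unit, where Pb is the price buyers pay.
Supply in terms of Pb becomes xs = -33 + 3(Pb + 16) = 15 + 3Pb. Setting this equal to demand: 328 - 6Pb = 15 + 3Pb, so Pb = 313/9.
Sellers receive Ps = 313/9 + 16 = 457/9; x' = 328 − 6·(313/9) = 358/3.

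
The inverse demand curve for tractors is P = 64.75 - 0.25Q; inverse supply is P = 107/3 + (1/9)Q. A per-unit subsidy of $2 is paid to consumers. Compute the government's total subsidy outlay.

Government cost = 2238/13

Pre-subsidy: 64.75 - 0.25Q = 107/3 + (1/9)Q gives Q* = 1047/13 and P* = 580/13.
With the rebate, buyers effectively pay Pb = Ps − 2, where Ps is the price sellers receive.
On the curves, Pb = 64.75 - 0.25Q and Ps = 107/3 + (1/9)Q; the wedge Ps − Pb = 2 gives 107/3 + (1/9)Q − (64.75 - 0.25Q) = 2, so Q' = 1119/13.
Then Pb = 64.75 − 0.25·(1119/13) = 562/13 and Ps = 107/3 + (1/9)·(1119/13) = 588/13.
Government outlay = subsidy × quantity = 2 × 1119/13 = 2238/13.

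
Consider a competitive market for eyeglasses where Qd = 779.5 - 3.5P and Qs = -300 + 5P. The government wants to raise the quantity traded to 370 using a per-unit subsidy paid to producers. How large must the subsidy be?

Required subsidy s = 17 per unit

At Q = 370, invert demand for the buyer price: Pb = (779.5 − 370)/3.5 = 117; invert supply for the seller price: Ps = (370 − (-300))/5 = 134.
The subsidy must fill the gap: s = Ps − Pb = 134 − 117 = 17.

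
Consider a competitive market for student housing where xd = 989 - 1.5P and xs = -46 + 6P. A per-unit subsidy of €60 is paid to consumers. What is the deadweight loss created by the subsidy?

Deadweight loss = €2160

Pre-subsidy: 989 - 1.5P = -46 + 6P gives P* = 138, x* = 782.
With the rebate, buyers effectively pay Pb = Ps − 60, where Ps is the price sellers receive.
Demand in terms of Ps becomes xd = 989 − 1.5(Ps − 60) = 1079 - 1.5Ps. Setting this equal to supply: 1079 - 1.5Ps = -46 + 6Ps, so Ps = 150.
Buyers pay Pb = 150 − 60 = 90; x' = -46 + 6·150 = 854.
The subsidy expands output by 854 − 782 = 72 past the efficient level; on those units the gap between marginal cost and willingness to pay runs from 0 up to 60.
DWL = ½ × 60 × 72 = 2160.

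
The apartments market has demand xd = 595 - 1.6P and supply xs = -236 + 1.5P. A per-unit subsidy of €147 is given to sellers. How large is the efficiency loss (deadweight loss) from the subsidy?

Pre-subsidy: 595 - 1.6P = -236 + 1.5P gives P* = 8310/31, x* = 5149/31.
With the subsidy, sellers receive Ps = Pb + 147 for each unit, where Pb is the price buyers pay.
Supply in terms of Pb becomes xs = -236 + 1.5(Pb + 147) = -15.5 + 1.5Pb. Setting this equal to demand: 595 - 1.6Pb = -15.5 + 1.5Pb, so Pb = 6105/31.
Sellers receive Ps = 6105/31 + 147 = 10662/31; x' = 595 − 1.6·(6105/31) = 8677/31.
The subsidy expands output by 8677/31 − 5149/31 = 3528/31 past the efficient level; on those units the gap between marginal cost and willingness to pay runs from 0 up to 147.
DWL = ½ × 147 × 3528/31 = 259308/31.

Deadweight loss = 259308/31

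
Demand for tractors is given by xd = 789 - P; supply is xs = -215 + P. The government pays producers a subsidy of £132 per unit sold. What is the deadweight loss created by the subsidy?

Deadweight loss = £4356

Pre-subsidy: 789 - P = -215 + P gives P* = 502, x* = 287.
With the subsidy, sellers receive Ps = Pb + 132 for each unit, where Pb is the price buyers pay.
Supply in terms of Pb becomes xs = -215 + 1(Pb + 132) = -83 + Pb. Setting this equal to demand: 789 - Pb = -83 + Pb, so Pb = 436.
Sellers receive Ps = 436 + 132 = 568; x' = 789 − 1·436 = 353.
The subsidy expands output by 353 − 287 = 66 past the efficient level; on those units the gap between marginal cost and willingness to pay runs from 0 up to 132.
DWL = ½ × 132 × 66 = 4356.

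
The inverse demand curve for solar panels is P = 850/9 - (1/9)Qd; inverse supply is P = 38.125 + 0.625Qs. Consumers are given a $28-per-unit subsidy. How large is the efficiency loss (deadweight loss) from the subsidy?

Pre-subsidy: 850/9 - (1/9)Q = 38.125 + 0.625Q gives Q* = 4055/53 and P* = 4555/53.
With the rebate, buyers effectively pay Pb = Ps − 28, where Ps is the price sellers receive.
On the curves, Pb = 850/9 - (1/9)Q and Ps = 38.125 + 0.625Q; the wedge Ps − Pb = 28 gives 38.125 + 0.625Q − (850/9 - (1/9)Q) = 28, so Q' = 6071/53.
Then Pb = 850/9 − (1/9)·(6071/53) = 4331/53 and Ps = 38.125 + 0.625·(6071/53) = 5815/53.
The subsidy expands output by 6071/53 − 4055/53 = 2016/53 past the efficient level; on those units the gap between marginal cost and willingness to pay runs from 0 up to 28.
DWL = ½ × 28 × 2016/53 = 28224/53.

Deadweight loss = 28224/53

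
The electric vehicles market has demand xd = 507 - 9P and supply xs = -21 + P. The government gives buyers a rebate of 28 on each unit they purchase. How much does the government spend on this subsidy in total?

Pre-subsidy: 507 - 9P = -21 + P gives P* = 52.8, x* = 31.8.
With the rebate, buyers effectively pay Pb = Ps − 28, where Ps is the price sellers receive.
Demand in terms of Ps becomes xd = 507 − 9(Ps − 28) = 759 - 9Ps. Setting this equal to supply: 759 - 9Ps = -21 + Ps, so Ps = 78.
Buyers pay Pb = 78 − 28 = 50; x' = -21 + 1·78 = 57.
Government outlay = subsidy × quantity = 28 × 57 = 1596.

Government cost = 1596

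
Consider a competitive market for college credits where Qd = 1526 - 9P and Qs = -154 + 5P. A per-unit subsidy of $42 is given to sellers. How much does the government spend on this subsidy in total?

Pre-subsidy: 1526 - 9P = -154 + 5P gives P* = 120, Q* = 446.
With the subsidy, sellers receive Ps = Pb + 42 for each unit, where Pb is the price buyers pay.
Supply in terms of Pb becomes Qs = -154 + 5(Pb + 42) = 56 + 5Pb. Setting this equal to demand: 1526 - 9Pb = 56 + 5Pb, so Pb = 105.
Sellers receive Ps = 105 + 42 = 147; Q' = 1526 − 9·105 = 581.
Government outlay = subsidy × quantity = 42 × 581 = 24402.

Government cost = $24402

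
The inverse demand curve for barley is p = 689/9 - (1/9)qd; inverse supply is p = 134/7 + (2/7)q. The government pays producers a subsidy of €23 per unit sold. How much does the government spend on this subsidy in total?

Government cost = €4660.72

Pre-subsidy: 689/9 - (1/9)q = 134/7 + (2/7)q gives q* = 144.68 and p* = 60.48.
With the subsidy, sellers receive ps = pb + 23 for each unit, where pb is the price buyers pay.
On the curves, pb = 689/9 - (1/9)q and ps = 134/7 + (2/7)q; the wedge ps − pb = 23 gives 134/7 + (2/7)q − (689/9 - (1/9)q) = 23, so q' = 202.64.
Then pb = 689/9 − (1/9)·202.64 = 54.04 and ps = 134/7 + (2/7)·202.64 = 77.04.
Government outlay = subsidy × quantity = 23 × 202.64 = 4660.72.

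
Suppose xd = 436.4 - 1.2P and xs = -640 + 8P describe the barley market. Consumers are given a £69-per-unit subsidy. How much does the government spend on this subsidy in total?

Government cost = £25392

Pre-subsidy: 436.4 - 1.2P = -640 + 8P gives P* = 117, x* = 296.
With the rebate, buyers effectively pay Pb = Ps − 69, where Ps is the price sellers receive.
Demand in terms of Ps becomes xd = 436.4 − 1.2(Ps − 69) = 519.2 - 1.2Ps. Setting this equal to supply: 519.2 - 1.2Ps = -640 + 8Ps, so Ps = 126.
Buyers pay Pb = 126 − 69 = 57; x' = -640 + 8·126 = 368.
Government outlay = subsidy × quantity = 69 × 368 = 25392.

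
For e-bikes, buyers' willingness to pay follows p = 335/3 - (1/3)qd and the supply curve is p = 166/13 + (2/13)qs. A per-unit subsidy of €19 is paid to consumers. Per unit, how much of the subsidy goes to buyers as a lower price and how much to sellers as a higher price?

Pre-subsidy: 335/3 - (1/3)q = 166/13 + (2/13)q gives q* = 203 and p* = 44.
With the rebate, buyers effectively pay pb = ps − 19, where ps is the price sellers receive.
On the curves, pb = 335/3 - (1/3)q and ps = 166/13 + (2/13)q; the wedge ps − pb = 19 gives 166/13 + (2/13)q − (335/3 - (1/3)q) = 19, so q' = 242.
Then pb = 335/3 − (1/3)·242 = 31 and ps = 166/13 + (2/13)·242 = 50.
Buyers' price falls by p* − pb = 44 − 31 = 13; sellers' price rises by ps − p* = 50 − 44 = 6.

Buyers gain €13 per unit; sellers gain €6 per unit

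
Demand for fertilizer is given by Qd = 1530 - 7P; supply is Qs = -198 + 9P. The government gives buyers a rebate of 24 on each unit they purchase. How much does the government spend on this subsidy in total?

Pre-subsidy: 1530 - 7P = -198 + 9P gives P* = 108, Q* = 774.
With the rebate, buyers effectively pay Pb = Ps − 24, where Ps is the price sellers receive.
Demand in terms of Ps becomes Qd = 1530 − 7(Ps − 24) = 1698 - 7Ps. Setting this equal to supply: 1698 - 7Ps = -198 + 9Ps, so Ps = 118.5.
Buyers pay Pb = 118.5 − 24 = 94.5; Q' = -198 + 9·118.5 = 868.5.
Government outlay = subsidy × quantity = 24 × 868.5 = 20844.

Government cost = 20844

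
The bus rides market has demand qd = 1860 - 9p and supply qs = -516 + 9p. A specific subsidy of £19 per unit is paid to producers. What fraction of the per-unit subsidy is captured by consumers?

Pre-subsidy: 1860 - 9p = -516 + 9p gives p* = 132, q* = 672.
With the subsidy, sellers receive ps = pb + 19 for each unit, where pb is the price buyers pay.
Supply in terms of pb becomes qs = -516 + 9(pb + 19) = -345 + 9pb. Setting this equal to demand: 1860 - 9pb = -345 + 9pb, so pb = 122.5.
Sellers receive ps = 122.5 + 19 = 141.5; q' = 1860 − 9·122.5 = 757.5.
Buyers' price falls by p* − pb = 132 − 122.5 = 9.5; sellers' price rises by ps − p* = 141.5 − 132 = 9.5.
So consumers capture 9.5/19 = 0.5 of each unit of subsidy.

Consumer share = 0.5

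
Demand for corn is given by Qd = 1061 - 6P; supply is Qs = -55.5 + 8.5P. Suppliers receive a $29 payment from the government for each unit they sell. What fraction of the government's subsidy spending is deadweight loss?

DWL / government spending = 51/701

Pre-subsidy: 1061 - 6P = -55.5 + 8.5P gives P* = 77, Q* = 599.
With the subsidy, sellers receive Ps = Pb + 29 for each unit, where Pb is the price buyers pay.
Supply in terms of Pb becomes Qs = -55.5 + 8.5(Pb + 29) = 191 + 8.5Pb. Setting this equal to demand: 1061 - 6Pb = 191 + 8.5Pb, so Pb = 60.
Sellers receive Ps = 60 + 29 = 89; Q' = 1061 − 6·60 = 701.
ΔCS = ½(599 + 701)(77 − 60) = 11050; ΔPS = ½(599 + 701)(89 − 77) = 7800.
Government spending = 29 × 701 = 20329.
DWL = ½ × 29 × (701 − 599) = 1479; fraction = 1479 / 20329 = 51/701.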